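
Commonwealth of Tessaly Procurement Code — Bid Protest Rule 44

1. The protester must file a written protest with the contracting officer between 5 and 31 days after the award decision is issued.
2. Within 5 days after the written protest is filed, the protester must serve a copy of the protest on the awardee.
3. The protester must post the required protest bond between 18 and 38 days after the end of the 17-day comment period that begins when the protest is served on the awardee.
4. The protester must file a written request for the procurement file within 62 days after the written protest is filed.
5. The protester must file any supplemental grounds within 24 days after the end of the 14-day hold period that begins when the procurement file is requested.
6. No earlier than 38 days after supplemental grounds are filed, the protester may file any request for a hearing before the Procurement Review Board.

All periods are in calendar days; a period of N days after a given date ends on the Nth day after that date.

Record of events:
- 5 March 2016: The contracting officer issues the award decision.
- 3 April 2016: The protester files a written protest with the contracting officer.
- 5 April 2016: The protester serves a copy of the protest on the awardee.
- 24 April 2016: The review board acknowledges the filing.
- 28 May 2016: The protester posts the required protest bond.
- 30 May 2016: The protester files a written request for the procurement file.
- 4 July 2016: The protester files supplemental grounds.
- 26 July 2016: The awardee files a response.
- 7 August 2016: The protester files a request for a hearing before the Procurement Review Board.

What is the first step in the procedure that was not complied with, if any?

Step 6

(1) the permitted window runs from 5 March 2016 + 5 = 10 March 2016 to 5 March 2016 + 31 = 5 April 2016; done 3 April 2016, which is between those dates.
(2) due by 3 April 2016 + 5 days = 8 April 2016; 5 April 2016 is within that limit.
(3) the permitted window runs from 22 April 2016 + 18 = 10 May 2016 to 22 April 2016 + 38 = 30 May 2016; done 28 May 2016 — within the window.
(4) due by 3 April 2016 + 62 days = 4 June 2016; done 30 May 2016 — timely.
(5) due by 13 June 2016 + 24 days = 7 July 2016; completed 4 July 2016, before the deadline.
(6) permitted from 4 July 2016 + 38 days = 11 August 2016 onward; 7 August 2016 is 4 days before the earliest permitted date.
That is the first point of non-compliance.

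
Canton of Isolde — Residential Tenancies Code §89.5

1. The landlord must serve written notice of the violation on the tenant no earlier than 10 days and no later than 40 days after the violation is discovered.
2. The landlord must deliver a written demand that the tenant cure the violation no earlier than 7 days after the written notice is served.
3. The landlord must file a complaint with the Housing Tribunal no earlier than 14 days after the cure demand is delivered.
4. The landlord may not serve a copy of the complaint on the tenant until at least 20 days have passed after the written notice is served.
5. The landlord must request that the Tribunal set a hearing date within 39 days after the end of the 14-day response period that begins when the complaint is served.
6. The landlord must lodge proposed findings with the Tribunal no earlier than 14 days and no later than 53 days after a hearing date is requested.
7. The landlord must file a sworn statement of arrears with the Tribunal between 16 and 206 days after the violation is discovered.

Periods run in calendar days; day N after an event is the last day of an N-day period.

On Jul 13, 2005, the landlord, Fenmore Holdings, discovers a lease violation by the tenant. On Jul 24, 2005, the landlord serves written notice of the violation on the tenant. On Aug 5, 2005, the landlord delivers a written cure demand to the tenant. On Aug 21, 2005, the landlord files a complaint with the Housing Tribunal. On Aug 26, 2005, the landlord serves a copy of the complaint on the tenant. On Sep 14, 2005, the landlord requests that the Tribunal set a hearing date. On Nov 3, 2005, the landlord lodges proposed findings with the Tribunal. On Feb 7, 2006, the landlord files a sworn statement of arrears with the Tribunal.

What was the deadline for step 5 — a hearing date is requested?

The complaint is served on Aug 26, 2005; the 14-day response period therefore ends Sep 9, 2005, and step 5 runs from that date. 39 days after Sep 9, 2005 is Oct 18, 2005.

Oct 18, 2005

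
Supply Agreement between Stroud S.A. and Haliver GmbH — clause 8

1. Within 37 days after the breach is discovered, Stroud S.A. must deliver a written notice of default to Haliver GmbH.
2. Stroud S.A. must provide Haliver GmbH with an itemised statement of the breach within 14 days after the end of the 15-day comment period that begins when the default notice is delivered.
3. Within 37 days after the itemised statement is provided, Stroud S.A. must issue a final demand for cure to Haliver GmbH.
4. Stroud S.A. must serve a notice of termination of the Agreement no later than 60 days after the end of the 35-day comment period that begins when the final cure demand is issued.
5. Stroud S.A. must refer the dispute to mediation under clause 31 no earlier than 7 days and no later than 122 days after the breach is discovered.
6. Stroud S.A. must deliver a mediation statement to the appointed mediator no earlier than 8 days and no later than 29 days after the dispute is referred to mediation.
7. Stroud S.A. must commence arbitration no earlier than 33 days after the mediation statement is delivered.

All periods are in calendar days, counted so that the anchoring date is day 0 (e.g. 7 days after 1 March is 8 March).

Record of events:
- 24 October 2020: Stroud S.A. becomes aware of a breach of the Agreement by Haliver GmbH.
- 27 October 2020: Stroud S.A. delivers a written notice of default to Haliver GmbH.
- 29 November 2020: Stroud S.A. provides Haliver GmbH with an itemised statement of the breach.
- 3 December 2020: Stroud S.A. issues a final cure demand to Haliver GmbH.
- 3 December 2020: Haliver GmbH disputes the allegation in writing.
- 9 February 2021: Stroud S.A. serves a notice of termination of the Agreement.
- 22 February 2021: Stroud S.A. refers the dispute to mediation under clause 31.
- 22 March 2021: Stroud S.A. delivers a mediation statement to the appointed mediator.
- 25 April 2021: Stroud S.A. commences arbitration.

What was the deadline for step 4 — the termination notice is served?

The final cure demand is issued on 3 December 2020; the 35-day comment period therefore ends 7 January 2021, and step 4 runs from that date. 60 days after 7 January 2021 is 8 March 2021.

8 March 2021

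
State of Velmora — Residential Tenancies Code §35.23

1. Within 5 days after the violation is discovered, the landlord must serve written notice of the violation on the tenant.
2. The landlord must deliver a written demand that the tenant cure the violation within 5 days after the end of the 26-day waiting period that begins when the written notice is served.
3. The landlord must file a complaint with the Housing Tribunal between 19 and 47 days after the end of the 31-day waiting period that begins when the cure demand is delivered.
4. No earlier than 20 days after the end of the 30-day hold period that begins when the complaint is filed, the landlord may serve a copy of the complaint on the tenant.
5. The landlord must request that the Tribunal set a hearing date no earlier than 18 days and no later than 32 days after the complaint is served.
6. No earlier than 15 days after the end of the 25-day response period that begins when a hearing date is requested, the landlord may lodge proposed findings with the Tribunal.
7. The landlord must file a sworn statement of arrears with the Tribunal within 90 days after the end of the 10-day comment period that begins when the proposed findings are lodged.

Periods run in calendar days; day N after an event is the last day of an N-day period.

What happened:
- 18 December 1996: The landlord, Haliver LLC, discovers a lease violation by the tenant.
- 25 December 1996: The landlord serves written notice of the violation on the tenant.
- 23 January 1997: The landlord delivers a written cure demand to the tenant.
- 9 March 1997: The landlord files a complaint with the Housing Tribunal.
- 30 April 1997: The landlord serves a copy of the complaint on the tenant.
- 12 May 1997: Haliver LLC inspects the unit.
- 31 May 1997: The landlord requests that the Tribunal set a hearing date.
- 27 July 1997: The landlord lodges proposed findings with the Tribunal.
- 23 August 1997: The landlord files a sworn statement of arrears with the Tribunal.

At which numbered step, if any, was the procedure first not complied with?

Step 1: 5 days after 18 December 1996 (when the violation is discovered) is 23 December 1996; not done until 25 December 1996, 2 days after the deadline.

Step 1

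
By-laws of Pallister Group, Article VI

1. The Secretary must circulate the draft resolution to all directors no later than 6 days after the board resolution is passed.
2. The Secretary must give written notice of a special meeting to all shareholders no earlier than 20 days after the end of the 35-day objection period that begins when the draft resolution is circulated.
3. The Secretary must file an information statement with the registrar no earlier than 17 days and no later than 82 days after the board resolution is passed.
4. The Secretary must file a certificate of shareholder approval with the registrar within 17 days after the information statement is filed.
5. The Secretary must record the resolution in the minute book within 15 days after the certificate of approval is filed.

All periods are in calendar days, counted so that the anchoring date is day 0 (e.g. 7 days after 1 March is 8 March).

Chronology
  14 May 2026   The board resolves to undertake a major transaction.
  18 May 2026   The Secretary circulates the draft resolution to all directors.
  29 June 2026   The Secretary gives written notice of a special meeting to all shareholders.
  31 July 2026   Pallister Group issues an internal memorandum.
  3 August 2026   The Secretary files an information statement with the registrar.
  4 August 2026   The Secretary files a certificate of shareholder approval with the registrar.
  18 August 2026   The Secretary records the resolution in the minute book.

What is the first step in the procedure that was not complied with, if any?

Step 1: 6 days after 14 May 2026 (when the board resolution is passed) is 20 May 2026; done 18 May 2026 — timely.
Step 2: the earliest permitted date is 20 days after 22 June 2026 (end of the 35-day objection period, which began when the draft resolution is circulated on 18 May 2026), i.e. 12 July 2026; 29 June 2026 is 13 days before the earliest permitted date.

Step 2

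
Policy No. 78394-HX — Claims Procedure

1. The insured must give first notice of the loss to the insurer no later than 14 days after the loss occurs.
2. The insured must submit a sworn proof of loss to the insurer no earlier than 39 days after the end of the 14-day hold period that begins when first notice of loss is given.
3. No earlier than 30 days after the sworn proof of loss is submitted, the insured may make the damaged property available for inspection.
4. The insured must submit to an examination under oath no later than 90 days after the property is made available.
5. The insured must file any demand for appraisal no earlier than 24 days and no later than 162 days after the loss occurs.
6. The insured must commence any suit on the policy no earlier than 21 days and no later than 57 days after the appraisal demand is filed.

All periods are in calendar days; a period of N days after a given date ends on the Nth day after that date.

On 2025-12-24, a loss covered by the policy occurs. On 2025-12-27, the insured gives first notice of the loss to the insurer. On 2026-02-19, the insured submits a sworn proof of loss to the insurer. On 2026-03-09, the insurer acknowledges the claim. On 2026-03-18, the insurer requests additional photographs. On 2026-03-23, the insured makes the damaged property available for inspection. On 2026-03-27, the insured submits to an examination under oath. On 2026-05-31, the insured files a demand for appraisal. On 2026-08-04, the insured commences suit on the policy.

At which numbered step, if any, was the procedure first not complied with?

Step 6

(1) due by 2025-12-24 + 14 days = 2026-01-07; completed 2025-12-27, before the deadline.
(2) permitted from 2026-01-10 + 39 days = 2026-02-18 onward; done 2026-02-19 — permitted.
(3) permitted from 2026-02-19 + 30 days = 2026-03-21 onward; done 2026-03-23 — permitted.
(4) due by 2026-03-23 + 90 days = 2026-06-21; completed 2026-03-27, before the deadline.
(5) the permitted window runs from 2025-12-24 + 24 = 2026-01-17 to 2025-12-24 + 162 = 2026-06-04; done 2026-05-31 — within the window.
(6) the permitted window runs from 2026-05-31 + 21 = 2026-06-21 to 2026-05-31 + 57 = 2026-07-27; 2026-08-04 is 8 days past the end of the window.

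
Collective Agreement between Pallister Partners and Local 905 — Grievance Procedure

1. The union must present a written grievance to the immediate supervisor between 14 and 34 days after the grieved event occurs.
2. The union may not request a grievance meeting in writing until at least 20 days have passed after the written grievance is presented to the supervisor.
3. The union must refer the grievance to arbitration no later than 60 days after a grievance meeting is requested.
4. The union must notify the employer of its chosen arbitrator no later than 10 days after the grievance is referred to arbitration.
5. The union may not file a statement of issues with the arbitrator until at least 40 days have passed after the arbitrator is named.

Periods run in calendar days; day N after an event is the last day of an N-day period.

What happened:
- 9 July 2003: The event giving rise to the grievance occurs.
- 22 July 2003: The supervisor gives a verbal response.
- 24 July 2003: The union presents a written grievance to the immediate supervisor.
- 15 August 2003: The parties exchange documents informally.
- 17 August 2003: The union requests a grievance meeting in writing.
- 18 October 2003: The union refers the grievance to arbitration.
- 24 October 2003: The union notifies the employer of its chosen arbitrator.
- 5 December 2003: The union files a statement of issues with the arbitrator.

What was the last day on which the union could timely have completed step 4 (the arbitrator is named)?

Step 4 runs from 18 October 2003, when the grievance is referred to arbitration. 10 days after 18 October 2003 is 28 October 2003.

28 October 2003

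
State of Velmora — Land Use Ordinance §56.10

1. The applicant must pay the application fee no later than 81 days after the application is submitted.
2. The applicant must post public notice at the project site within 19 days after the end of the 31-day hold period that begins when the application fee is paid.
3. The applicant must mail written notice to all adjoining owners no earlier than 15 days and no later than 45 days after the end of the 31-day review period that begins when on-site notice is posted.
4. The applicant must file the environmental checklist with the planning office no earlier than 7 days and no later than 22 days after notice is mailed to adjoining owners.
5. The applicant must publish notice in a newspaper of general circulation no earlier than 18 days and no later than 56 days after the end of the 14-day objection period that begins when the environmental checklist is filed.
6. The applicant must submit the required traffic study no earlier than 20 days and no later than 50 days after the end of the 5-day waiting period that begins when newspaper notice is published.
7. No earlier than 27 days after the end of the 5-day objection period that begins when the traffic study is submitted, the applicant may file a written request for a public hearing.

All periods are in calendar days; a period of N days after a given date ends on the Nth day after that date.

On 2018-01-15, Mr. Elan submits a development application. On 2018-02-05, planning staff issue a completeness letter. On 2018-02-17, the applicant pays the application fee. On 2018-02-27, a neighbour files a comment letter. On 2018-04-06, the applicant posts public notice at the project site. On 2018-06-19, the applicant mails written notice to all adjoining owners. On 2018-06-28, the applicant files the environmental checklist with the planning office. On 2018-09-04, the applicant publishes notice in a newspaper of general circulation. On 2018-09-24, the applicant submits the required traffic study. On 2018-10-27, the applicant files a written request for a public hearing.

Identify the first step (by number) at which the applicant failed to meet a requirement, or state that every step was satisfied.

Step 6

Step 1: 81 days after 2018-01-15 (when the application is submitted) is 2018-04-06; done 2018-02-17 — timely.
Step 2: 19 days after 2018-03-20 (end of the 31-day hold period, which began when the application fee is paid on 2018-02-17) is 2018-04-08; 2018-04-06 is within that limit.
Step 3: the window is 15–45 days after 2018-05-07 (end of the 31-day review period, which began when on-site notice is posted on 2018-04-06), so 2018-05-22 through 2018-06-21; 2018-06-19 falls inside that range.
Step 4: the window is 7–22 days after 2018-06-19 (when notice is mailed to adjoining owners), so 2018-06-26 through 2018-07-11; done 2018-06-28 — within the window.
Step 5: the window is 18–56 days after 2018-07-12 (end of the 14-day objection period, which began when the environmental checklist is filed on 2018-06-28), so 2018-07-30 through 2018-09-06; done 2018-09-04 — within the window.
Step 6: the window is 20–50 days after 2018-09-09 (end of the 5-day waiting period, which began when newspaper notice is published on 2018-09-04), so 2018-09-29 through 2018-10-29; done 2018-09-24 — 5 days before the window opened.
The analysis stops there.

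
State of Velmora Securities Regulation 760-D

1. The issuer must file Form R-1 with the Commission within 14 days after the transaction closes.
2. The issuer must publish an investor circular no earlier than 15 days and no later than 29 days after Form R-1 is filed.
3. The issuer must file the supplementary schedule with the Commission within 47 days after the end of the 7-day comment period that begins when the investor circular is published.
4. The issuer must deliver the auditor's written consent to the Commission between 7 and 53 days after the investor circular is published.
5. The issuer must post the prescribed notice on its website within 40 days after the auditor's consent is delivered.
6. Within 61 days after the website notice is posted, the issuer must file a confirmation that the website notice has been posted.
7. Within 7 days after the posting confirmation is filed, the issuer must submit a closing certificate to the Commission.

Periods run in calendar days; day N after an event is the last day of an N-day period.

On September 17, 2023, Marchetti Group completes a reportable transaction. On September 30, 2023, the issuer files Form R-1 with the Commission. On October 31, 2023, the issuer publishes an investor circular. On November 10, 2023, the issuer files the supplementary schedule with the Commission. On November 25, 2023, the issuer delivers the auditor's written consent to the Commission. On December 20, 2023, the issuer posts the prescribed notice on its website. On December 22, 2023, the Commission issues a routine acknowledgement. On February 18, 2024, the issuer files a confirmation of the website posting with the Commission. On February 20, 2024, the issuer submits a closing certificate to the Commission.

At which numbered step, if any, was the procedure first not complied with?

Step 1: 14 days after September 17, 2023 (when the transaction closes) is October 1, 2023; completed September 30, 2023, before the deadline.
Step 2: the window is 15–29 days after September 30, 2023 (when Form R-1 is filed), so October 15, 2023 through October 29, 2023; done October 31, 2023 — 2 days after the window closed.
The analysis stops there.

Step 2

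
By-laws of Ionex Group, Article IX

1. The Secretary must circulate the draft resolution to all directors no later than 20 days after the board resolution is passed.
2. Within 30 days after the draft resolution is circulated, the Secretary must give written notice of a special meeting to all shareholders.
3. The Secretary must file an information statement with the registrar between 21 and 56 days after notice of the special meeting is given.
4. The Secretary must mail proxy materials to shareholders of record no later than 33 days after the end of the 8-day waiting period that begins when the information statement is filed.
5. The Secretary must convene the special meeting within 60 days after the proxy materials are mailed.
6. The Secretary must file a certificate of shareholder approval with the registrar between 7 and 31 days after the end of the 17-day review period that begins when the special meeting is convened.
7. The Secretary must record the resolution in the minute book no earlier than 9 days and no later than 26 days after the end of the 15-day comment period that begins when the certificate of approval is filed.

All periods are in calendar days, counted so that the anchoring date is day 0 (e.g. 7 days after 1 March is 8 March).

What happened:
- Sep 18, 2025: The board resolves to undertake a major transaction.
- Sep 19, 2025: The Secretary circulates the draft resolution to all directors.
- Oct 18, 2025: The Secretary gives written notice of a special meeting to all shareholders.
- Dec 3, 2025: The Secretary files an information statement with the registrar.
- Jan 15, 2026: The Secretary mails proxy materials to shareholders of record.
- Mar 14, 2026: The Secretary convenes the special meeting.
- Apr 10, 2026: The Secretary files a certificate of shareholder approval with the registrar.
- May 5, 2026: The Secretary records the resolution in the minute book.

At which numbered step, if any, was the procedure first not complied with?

(1) due by Sep 18, 2025 + 20 days = Oct 8, 2025; done Sep 19, 2025 — timely.
(2) due by Sep 19, 2025 + 30 days = Oct 19, 2025; completed Oct 18, 2025, before the deadline.
(3) the permitted window runs from Oct 18, 2025 + 21 = Nov 8, 2025 to Oct 18, 2025 + 56 = Dec 13, 2025; done Dec 3, 2025, which is between those dates.
(4) due by Dec 11, 2025 + 33 days = Jan 13, 2026; Jan 15, 2026 misses that deadline by 2 days.
The analysis stops there.

Step 4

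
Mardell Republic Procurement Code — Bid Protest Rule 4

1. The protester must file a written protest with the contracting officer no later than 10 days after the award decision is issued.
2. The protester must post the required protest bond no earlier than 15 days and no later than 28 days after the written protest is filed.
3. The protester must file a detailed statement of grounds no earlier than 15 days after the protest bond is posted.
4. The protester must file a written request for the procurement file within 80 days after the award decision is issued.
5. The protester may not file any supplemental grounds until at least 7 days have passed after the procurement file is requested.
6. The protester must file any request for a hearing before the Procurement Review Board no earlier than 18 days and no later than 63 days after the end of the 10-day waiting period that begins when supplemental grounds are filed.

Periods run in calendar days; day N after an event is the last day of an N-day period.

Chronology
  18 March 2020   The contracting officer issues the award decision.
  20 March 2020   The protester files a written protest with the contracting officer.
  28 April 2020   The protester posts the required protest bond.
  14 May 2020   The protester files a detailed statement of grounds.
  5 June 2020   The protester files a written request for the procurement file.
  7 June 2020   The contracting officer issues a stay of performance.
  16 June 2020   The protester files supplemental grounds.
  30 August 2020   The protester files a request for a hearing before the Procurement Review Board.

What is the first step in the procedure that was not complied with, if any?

(1) due by 18 March 2020 + 10 days = 28 March 2020; 20 March 2020 is within that limit.
(2) the permitted window runs from 20 March 2020 + 15 = 4 April 2020 to 20 March 2020 + 28 = 17 April 2020; 28 April 2020 is 11 days past the end of the window.

Step 2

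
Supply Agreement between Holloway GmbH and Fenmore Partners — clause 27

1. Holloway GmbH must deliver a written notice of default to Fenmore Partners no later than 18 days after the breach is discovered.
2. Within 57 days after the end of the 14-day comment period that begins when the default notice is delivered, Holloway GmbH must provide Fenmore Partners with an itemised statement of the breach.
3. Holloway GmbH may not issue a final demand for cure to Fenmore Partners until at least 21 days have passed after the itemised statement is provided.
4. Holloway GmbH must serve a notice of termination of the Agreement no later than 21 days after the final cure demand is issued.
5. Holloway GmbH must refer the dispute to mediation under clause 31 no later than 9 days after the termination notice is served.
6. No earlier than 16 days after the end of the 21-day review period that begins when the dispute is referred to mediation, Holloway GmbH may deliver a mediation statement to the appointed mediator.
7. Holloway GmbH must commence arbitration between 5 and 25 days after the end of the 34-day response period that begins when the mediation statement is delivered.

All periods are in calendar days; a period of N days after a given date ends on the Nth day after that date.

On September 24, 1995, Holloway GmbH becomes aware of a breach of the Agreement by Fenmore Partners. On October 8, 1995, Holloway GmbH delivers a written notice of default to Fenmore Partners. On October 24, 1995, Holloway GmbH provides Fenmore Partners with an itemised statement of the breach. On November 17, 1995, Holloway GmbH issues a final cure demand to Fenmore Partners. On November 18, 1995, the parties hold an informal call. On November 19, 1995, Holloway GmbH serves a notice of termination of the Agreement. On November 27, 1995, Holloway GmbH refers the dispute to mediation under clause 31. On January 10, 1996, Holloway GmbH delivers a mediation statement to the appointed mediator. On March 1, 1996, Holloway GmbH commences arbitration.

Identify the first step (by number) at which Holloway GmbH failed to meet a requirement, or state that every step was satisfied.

Step 1 — counting 18 days from September 24, 1995 (when the breach is discovered) gives a deadline of October 12, 1995; October 8, 1995 is within that limit.
Step 2 — counting 57 days from October 22, 1995 (end of the 14-day comment period, which began when the default notice is delivered on October 8, 1995) gives a deadline of December 18, 1995; completed October 24, 1995, before the deadline.
Step 3 — must wait 21 days from October 24, 1995 (when the itemised statement is provided), so not before November 14, 1995; November 17, 1995 is on or after that date.
Step 4 — counting 21 days from November 17, 1995 (when the final cure demand is issued) gives a deadline of December 8, 1995; November 19, 1995 is within that limit.
Step 5 — counting 9 days from November 19, 1995 (when the termination notice is served) gives a deadline of November 28, 1995; done November 27, 1995 — timely.
Step 6 — must wait 16 days from December 18, 1995 (end of the 21-day review period, which began when the dispute is referred to mediation on November 27, 1995), so not before January 3, 1996; January 10, 1996 is on or after that date.
Step 7 — 5 and 25 days from February 13, 1996 (end of the 34-day response period, which began when the mediation statement is delivered on January 10, 1996) are February 18, 1996 and March 9, 1996 respectively; March 1, 1996 falls inside that range.

None — every step was satisfied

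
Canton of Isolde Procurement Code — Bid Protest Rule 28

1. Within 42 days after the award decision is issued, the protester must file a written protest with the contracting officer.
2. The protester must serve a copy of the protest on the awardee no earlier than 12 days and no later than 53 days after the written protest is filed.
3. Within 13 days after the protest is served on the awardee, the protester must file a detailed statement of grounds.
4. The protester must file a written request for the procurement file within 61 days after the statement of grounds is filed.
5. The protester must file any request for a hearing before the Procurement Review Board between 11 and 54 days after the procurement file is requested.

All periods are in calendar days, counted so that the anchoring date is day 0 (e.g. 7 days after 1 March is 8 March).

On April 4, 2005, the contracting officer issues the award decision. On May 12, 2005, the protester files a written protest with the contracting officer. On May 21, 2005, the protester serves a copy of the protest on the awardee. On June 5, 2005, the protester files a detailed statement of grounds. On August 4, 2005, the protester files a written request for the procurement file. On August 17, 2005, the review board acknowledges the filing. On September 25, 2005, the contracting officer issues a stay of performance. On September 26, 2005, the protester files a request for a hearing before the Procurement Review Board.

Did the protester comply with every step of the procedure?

(1) due by April 4, 2005 + 42 days = May 16, 2005; done May 12, 2005 — timely.
(2) the permitted window runs from May 12, 2005 + 12 = May 24, 2005 to May 12, 2005 + 53 = July 4, 2005; May 21, 2005 is 3 days too early.

No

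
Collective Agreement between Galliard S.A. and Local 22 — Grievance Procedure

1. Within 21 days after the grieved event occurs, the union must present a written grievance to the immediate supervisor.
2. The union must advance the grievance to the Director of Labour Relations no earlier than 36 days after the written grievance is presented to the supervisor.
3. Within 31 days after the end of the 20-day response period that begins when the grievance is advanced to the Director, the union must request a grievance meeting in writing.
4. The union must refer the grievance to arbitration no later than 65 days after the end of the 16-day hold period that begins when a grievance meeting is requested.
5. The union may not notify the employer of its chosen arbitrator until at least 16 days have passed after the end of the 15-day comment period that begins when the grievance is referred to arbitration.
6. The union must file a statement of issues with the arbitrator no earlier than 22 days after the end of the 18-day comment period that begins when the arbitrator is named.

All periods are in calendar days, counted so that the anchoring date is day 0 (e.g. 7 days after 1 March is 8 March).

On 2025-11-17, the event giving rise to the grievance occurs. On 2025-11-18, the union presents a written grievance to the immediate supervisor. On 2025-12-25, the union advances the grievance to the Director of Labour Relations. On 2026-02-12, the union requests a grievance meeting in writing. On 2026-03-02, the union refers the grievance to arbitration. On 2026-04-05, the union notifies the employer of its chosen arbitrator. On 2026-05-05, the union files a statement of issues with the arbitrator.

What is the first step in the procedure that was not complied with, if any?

(1) due by 2025-11-17 + 21 days = 2025-12-08; 2025-11-18 is within that limit.
(2) permitted from 2025-11-18 + 36 days = 2025-12-24 onward; done 2025-12-25, after the minimum wait.
(3) due by 2026-01-14 + 31 days = 2026-02-14; completed 2026-02-12, before the deadline.
(4) due by 2026-02-28 + 65 days = 2026-05-04; completed 2026-03-02, before the deadline.
(5) permitted from 2026-03-17 + 16 days = 2026-04-02 onward; done 2026-04-05 — permitted.
(6) permitted from 2026-04-23 + 22 days = 2026-05-15 onward; done 2026-05-05 — 10 days too early.

Step 6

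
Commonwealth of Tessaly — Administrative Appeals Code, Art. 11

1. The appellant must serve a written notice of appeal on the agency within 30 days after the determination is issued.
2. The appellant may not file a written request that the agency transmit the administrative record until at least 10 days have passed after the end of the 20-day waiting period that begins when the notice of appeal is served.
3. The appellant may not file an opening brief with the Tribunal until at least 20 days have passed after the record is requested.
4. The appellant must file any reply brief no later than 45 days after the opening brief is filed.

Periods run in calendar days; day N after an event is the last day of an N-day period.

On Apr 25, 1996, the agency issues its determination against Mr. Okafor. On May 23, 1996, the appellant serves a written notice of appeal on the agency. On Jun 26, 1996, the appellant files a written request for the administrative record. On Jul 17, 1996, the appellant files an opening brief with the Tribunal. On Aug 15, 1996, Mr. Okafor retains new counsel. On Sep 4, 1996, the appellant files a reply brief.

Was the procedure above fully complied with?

No

Step 1: 30 days after Apr 25, 1996 (when the determination is issued) is May 25, 1996; completed May 23, 1996, before the deadline.
Step 2: the earliest permitted date is 10 days after Jun 12, 1996 (end of the 20-day waiting period, which began when the notice of appeal is served on May 23, 1996), i.e. Jun 22, 1996; done Jun 26, 1996, after the minimum wait.
Step 3: the earliest permitted date is 20 days after Jun 26, 1996 (when the record is requested), i.e. Jul 16, 1996; done Jul 17, 1996 — permitted.
Step 4: 45 days after Jul 17, 1996 (when the opening brief is filed) is Aug 31, 1996; Sep 4, 1996 misses that deadline by 4 days.
Later steps need not be reached.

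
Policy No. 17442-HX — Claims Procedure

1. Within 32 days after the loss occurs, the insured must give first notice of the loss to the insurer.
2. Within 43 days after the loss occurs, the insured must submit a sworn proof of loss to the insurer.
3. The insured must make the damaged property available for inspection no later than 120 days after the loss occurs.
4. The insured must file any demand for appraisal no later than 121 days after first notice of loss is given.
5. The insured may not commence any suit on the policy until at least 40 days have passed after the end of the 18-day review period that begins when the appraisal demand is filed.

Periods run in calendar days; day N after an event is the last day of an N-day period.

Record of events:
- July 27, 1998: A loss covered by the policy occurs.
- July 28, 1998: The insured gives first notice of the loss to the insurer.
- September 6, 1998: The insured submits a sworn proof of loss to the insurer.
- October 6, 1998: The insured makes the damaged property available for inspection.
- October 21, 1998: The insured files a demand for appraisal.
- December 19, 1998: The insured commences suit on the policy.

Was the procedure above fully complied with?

Yes

Step 1 — counting 32 days from July 27, 1998 (when the loss occurs) gives a deadline of August 28, 1998; completed July 28, 1998, before the deadline.
Step 2 — counting 43 days from July 27, 1998 (when the loss occurs) gives a deadline of September 8, 1998; done September 6, 1998 — timely.
Step 3 — counting 120 days from July 27, 1998 (when the loss occurs) gives a deadline of November 24, 1998; October 6, 1998 is within that limit.
Step 4 — counting 121 days from July 28, 1998 (when first notice of loss is given) gives a deadline of November 26, 1998; October 21, 1998 is within that limit.
Step 5 — must wait 40 days from November 8, 1998 (end of the 18-day review period, which began when the appraisal demand is filed on October 21, 1998), so not before December 18, 1998; December 19, 1998 is on or after that date.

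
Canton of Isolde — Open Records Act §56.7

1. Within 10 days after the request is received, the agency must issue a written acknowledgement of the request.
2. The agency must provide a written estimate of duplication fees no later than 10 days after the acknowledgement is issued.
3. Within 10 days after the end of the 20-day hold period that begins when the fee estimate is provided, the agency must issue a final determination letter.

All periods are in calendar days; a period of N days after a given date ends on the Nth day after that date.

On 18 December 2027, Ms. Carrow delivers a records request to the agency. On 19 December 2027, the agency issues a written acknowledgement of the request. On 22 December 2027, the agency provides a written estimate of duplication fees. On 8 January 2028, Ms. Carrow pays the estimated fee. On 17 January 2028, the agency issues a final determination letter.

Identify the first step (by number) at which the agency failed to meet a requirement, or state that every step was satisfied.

(1) due by 18 December 2027 + 10 days = 28 December 2027; completed 19 December 2027, before the deadline.
(2) due by 19 December 2027 + 10 days = 29 December 2027; completed 22 December 2027, before the deadline.
(3) due by 11 January 2028 + 10 days = 21 January 2028; completed 17 January 2028, before the deadline.

None — every step was satisfied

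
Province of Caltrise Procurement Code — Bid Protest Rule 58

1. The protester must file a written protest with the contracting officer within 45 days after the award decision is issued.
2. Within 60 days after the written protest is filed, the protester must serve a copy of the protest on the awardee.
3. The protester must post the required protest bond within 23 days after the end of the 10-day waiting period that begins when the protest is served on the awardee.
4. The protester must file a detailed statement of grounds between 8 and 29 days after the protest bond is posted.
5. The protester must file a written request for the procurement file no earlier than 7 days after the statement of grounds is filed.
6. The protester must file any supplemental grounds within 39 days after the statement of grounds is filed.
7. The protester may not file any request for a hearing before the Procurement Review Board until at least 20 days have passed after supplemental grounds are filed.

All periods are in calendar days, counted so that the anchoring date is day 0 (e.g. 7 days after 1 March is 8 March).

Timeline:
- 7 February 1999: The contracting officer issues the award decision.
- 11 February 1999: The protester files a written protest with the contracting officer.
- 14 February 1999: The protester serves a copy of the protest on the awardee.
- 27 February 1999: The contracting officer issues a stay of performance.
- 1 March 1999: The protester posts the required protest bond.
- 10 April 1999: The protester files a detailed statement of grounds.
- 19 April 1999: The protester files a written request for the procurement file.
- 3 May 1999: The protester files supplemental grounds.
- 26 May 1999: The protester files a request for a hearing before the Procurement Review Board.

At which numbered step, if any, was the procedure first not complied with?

Step 1: 45 days after 7 February 1999 (when the award decision is issued) is 24 March 1999; completed 11 February 1999, before the deadline.
Step 2: 60 days after 11 February 1999 (when the written protest is filed) is 12 April 1999; completed 14 February 1999, before the deadline.
Step 3: 23 days after 24 February 1999 (end of the 10-day waiting period, which began when the protest is served on the awardee on 14 February 1999) is 19 March 1999; completed 1 March 1999, before the deadline.
Step 4: the window is 8–29 days after 1 March 1999 (when the protest bond is posted), so 9 March 1999 through 30 March 1999; done 10 April 1999 — 11 days after the window closed.

Step 4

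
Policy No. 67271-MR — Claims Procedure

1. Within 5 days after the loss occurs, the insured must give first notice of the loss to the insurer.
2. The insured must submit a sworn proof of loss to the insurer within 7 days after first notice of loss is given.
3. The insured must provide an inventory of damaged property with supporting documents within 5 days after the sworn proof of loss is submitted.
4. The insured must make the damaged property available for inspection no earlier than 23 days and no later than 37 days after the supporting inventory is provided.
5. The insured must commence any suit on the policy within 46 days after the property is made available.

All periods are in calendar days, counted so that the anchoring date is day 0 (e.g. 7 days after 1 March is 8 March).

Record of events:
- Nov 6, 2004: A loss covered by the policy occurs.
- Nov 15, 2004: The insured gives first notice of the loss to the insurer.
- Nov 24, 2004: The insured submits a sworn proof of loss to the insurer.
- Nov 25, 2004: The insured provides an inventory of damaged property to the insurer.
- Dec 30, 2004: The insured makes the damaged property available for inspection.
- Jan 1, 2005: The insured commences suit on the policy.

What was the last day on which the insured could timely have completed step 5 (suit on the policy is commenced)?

Step 5 runs from Dec 30, 2004, when the property is made available. 46 days after Dec 30, 2004 is Feb 14, 2005.

Feb 14, 2005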